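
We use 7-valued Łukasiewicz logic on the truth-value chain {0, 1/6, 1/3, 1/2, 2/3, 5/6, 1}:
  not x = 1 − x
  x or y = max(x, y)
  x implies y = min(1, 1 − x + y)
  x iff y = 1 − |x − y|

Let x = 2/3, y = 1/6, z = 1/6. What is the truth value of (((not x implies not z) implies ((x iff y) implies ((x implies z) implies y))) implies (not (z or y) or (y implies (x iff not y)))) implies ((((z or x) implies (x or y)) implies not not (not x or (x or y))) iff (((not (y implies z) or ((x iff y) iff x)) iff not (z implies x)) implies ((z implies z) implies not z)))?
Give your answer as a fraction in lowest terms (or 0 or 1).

not x = not 2/3 = 1/3
not z = not 1/6 = 5/6
not x implies not z = 1/3 implies 5/6 = 1
x iff y = 2/3 iff 1/6 = 1/2
x implies z = 2/3 implies 1/6 = 1/2
(x implies z) implies y = 1/2 implies 1/6 = 2/3
(x iff y) implies ((x implies z) implies y) = 1/2 implies 2/3 = 1
(not x implies not z) implies ((x iff y) implies ((x implies z) implies y)) = 1 implies 1 = 1
z or y = 1/6 or 1/6 = 1/6
not (z or y) = not 1/6 = 5/6
not y = not 1/6 = 5/6
x iff not y = 2/3 iff 5/6 = 5/6
y implies (x iff not y) = 1/6 implies 5/6 = 1
not (z or y) or (y implies (x iff not y)) = 5/6 or 1 = 1
((not x implies not z) implies ((x iff y) implies ((x implies z) implies y))) implies (not (z or y) or (y implies (x iff not y))) = 1 implies 1 = 1
z or x = 1/6 or 2/3 = 2/3
x or y = 2/3 or 1/6 = 2/3
(z or x) implies (x or y) = 2/3 implies 2/3 = 1
not x = not 2/3 = 1/3
x or y = 2/3 or 1/6 = 2/3
not x or (x or y) = 1/3 or 2/3 = 2/3
not (not x or (x or y)) = not 2/3 = 1/3
not not (not x or (x or y)) = not 1/3 = 2/3
((z or x) implies (x or y)) implies not not (not x or (x or y)) = 1 implies 2/3 = 2/3
y implies z = 1/6 implies 1/6 = 1
not (y implies z) = not 1 = 0
x iff y = 2/3 iff 1/6 = 1/2
(x iff y) iff x = 1/2 iff 2/3 = 5/6
not (y implies z) or ((x iff y) iff x) = 0 or 5/6 = 5/6
z implies x = 1/6 implies 2/3 = 1
not (z implies x) = not 1 = 0
(not (y implies z) or ((x iff y) iff x)) iff not (z implies x) = 5/6 iff 0 = 1/6
z implies z = 1/6 implies 1/6 = 1
not z = not 1/6 = 5/6
(z implies z) implies not z = 1 implies 5/6 = 5/6
((not (y implies z) or ((x iff y) iff x)) iff not (z implies x)) implies ((z implies z) implies not z) = 1/6 implies 5/6 = 1
(((z or x) implies (x or y)) implies not not (not x or (x or y))) iff (((not (y implies z) or ((x iff y) iff x)) iff not (z implies x)) implies ((z implies z) implies not z)) = 2/3 iff 1 = 2/3
(((not x implies not z) implies ((x iff y) implies ((x implies z) implies y))) implies (not (z or y) or (y implies (x iff not y)))) implies ((((z or x) implies (x or y)) implies not not (not x or (x or y))) iff (((not (y implies z) or ((x iff y) iff x)) iff not (z implies x)) implies ((z implies z) implies not z))) = 1 implies 2/3 = 2/3

2/3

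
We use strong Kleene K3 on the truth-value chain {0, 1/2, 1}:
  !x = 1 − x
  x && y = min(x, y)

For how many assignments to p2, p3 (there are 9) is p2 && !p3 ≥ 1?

1

p2 = 0, p3 = 0 ↦ 0  <
p2 = 0, p3 = 1/2 ↦ 0  <
p2 = 0, p3 = 1 ↦ 0  <
p2 = 1/2, p3 = 0 ↦ 1/2  <
p2 = 1/2, p3 = 1/2 ↦ 1/2  <
p2 = 1/2, p3 = 1 ↦ 0  <
p2 = 1, p3 = 0 ↦ 1  ≥
p2 = 1, p3 = 1/2 ↦ 1/2  <
p2 = 1, p3 = 1 ↦ 0  <
So 1 of the 9 assignments meets the threshold.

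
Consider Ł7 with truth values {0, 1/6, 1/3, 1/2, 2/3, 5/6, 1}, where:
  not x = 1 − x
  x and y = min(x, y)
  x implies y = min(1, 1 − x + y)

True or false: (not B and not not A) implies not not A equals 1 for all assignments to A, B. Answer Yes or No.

At A = 0, B = 5/6, for instance:
not B = not 5/6 = 1/6
not A = not 0 = 1
not not A = not 1 = 0
not B and not not A = 1/6 and 0 = 0
(not B and not not A) implies not not A = 0 implies 0 = 1
and checking the remaining 48 assignments likewise gives ≥ 1 in every case.

Yes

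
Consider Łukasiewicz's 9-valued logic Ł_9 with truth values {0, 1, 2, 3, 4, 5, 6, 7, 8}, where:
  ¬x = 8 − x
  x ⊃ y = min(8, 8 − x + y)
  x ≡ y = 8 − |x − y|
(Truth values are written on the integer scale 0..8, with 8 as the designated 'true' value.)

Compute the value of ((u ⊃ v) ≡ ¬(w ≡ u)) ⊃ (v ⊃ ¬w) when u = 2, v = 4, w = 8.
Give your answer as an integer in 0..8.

6

u ⊃ v = 2 ⊃ 4 = 8
w ≡ u = 8 ≡ 2 = 2
¬(w ≡ u) = ¬2 = 6
(u ⊃ v) ≡ ¬(w ≡ u) = 8 ≡ 6 = 6
¬w = ¬8 = 0
v ⊃ ¬w = 4 ⊃ 0 = 4
((u ⊃ v) ≡ ¬(w ≡ u)) ⊃ (v ⊃ ¬w) = 6 ⊃ 4 = 6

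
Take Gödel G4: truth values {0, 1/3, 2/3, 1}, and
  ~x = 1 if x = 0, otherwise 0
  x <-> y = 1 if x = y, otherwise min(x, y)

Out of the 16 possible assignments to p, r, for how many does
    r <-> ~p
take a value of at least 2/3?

p = 0, r = 0 ↦ 0  <
p = 0, r = 1/3 ↦ 1/3  <
p = 0, r = 2/3 ↦ 2/3  ≥
p = 0, r = 1 ↦ 1  ≥
p = 1/3, r = 0 ↦ 1  ≥
p = 1/3, r = 1/3 ↦ 0  <
p = 1/3, r = 2/3 ↦ 0  <
p = 1/3, r = 1 ↦ 0  <
p = 2/3, r = 0 ↦ 1  ≥
p = 2/3, r = 1/3 ↦ 0  <
p = 2/3, r = 2/3 ↦ 0  <
p = 2/3, r = 1 ↦ 0  <
p = 1, r = 0 ↦ 1  ≥
p = 1, r = 1/3 ↦ 0  <
p = 1, r = 2/3 ↦ 0  <
p = 1, r = 1 ↦ 0  <
So 5 of the 16 assignments meet the threshold.

5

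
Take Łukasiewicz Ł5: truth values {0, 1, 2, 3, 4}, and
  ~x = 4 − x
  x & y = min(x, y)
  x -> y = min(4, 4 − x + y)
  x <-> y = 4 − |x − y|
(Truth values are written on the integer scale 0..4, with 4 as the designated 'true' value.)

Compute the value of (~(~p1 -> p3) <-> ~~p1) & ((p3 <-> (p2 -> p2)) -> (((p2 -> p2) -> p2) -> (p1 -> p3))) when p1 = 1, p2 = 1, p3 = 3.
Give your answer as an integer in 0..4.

~p1 = ~1 = 3
~p1 -> p3 = 3 -> 3 = 4
~(~p1 -> p3) = ~4 = 0
~p1 = ~1 = 3
~~p1 = ~3 = 1
~(~p1 -> p3) <-> ~~p1 = 0 <-> 1 = 3
p2 -> p2 = 1 -> 1 = 4
p3 <-> (p2 -> p2) = 3 <-> 4 = 3
p2 -> p2 = 1 -> 1 = 4
(p2 -> p2) -> p2 = 4 -> 1 = 1
p1 -> p3 = 1 -> 3 = 4
((p2 -> p2) -> p2) -> (p1 -> p3) = 1 -> 4 = 4
(p3 <-> (p2 -> p2)) -> (((p2 -> p2) -> p2) -> (p1 -> p3)) = 3 -> 4 = 4
(~(~p1 -> p3) <-> ~~p1) & ((p3 <-> (p2 -> p2)) -> (((p2 -> p2) -> p2) -> (p1 -> p3))) = 3 & 4 = 3

3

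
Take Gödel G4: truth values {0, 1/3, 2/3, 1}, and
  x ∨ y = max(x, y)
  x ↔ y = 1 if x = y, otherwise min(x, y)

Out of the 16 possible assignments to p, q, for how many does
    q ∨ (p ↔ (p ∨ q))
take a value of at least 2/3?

15

p = 0, q = 0 ↦ 1  ≥
p = 0, q = 1/3 ↦ 1/3  <
p = 0, q = 2/3 ↦ 2/3  ≥
p = 0, q = 1 ↦ 1  ≥
p = 1/3, q = 0 ↦ 1  ≥
p = 1/3, q = 1/3 ↦ 1  ≥
p = 1/3, q = 2/3 ↦ 2/3  ≥
p = 1/3, q = 1 ↦ 1  ≥
p = 2/3, q = 0 ↦ 1  ≥
p = 2/3, q = 1/3 ↦ 1  ≥
p = 2/3, q = 2/3 ↦ 1  ≥
p = 2/3, q = 1 ↦ 1  ≥
p = 1, q = 0 ↦ 1  ≥
p = 1, q = 1/3 ↦ 1  ≥
p = 1, q = 2/3 ↦ 1  ≥
p = 1, q = 1 ↦ 1  ≥
So 15 of the 16 assignments meet the threshold.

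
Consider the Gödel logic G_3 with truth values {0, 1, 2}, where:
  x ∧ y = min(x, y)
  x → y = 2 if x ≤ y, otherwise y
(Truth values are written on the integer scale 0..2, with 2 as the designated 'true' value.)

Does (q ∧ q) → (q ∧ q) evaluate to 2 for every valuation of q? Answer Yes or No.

q = 0 ↦ 2
q = 1 ↦ 2
q = 2 ↦ 2
Every assignment gives a value ≥ 2.

Yes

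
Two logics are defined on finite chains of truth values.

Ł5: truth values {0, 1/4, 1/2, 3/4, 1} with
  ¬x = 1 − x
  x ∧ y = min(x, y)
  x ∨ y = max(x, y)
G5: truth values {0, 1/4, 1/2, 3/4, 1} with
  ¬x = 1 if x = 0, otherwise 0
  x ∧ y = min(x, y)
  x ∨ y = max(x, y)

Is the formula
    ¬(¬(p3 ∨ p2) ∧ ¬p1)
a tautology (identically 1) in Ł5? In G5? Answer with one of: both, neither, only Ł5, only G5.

In Ł5: at p1 = 0, p2 = 0, p3 = 0 the value is 0 — not a tautology.
In G5: at p1 = 0, p2 = 0, p3 = 0 the value is 0 — not a tautology.

neither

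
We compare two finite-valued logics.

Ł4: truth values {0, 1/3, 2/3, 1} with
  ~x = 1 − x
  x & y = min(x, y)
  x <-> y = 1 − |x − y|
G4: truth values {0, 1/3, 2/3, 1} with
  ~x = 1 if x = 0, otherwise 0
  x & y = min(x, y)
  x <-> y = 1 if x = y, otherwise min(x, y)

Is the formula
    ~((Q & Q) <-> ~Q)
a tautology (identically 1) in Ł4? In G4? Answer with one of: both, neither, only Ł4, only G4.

only G4

In Ł4: at Q = 1/3 the value is 1/3 — not a tautology.
In G4: every assignment gives 1 — tautology.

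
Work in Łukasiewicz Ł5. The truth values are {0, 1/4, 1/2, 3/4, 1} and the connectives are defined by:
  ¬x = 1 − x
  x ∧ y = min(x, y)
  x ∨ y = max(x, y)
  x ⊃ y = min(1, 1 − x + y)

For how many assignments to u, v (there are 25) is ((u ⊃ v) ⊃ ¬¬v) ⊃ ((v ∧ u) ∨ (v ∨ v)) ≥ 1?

value 1: 15 assignments (counts)
value 3/4: 4 assignments
value 1/2: 3 assignments
value 1/4: 2 assignments
value 0: 1 assignment
So 15 of the 25 assignments meet the threshold.

15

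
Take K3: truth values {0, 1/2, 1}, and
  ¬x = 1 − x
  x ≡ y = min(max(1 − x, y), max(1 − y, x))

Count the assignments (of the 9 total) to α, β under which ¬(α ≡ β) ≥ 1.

2

α = 0, β = 0 ↦ 0  <
α = 0, β = 1/2 ↦ 1/2  <
α = 0, β = 1 ↦ 1  ≥
α = 1/2, β = 0 ↦ 1/2  <
α = 1/2, β = 1/2 ↦ 1/2  <
α = 1/2, β = 1 ↦ 1/2  <
α = 1, β = 0 ↦ 1  ≥
α = 1, β = 1/2 ↦ 1/2  <
α = 1, β = 1 ↦ 0  <
So 2 of the 9 assignments meet the threshold.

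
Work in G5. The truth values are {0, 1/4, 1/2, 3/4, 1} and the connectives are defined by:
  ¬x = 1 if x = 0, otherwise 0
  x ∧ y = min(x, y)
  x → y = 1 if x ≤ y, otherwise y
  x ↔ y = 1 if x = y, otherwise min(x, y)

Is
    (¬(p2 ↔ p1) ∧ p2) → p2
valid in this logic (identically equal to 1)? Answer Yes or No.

Yes

At p1 = 3/4, p2 = 1, for instance:
p2 ↔ p1 = 1 ↔ 3/4 = 3/4
¬(p2 ↔ p1) = ¬3/4 = 0
¬(p2 ↔ p1) ∧ p2 = 0 ∧ 1 = 0
(¬(p2 ↔ p1) ∧ p2) → p2 = 0 → 1 = 1
and checking the remaining 24 assignments likewise gives ≥ 1 in every case.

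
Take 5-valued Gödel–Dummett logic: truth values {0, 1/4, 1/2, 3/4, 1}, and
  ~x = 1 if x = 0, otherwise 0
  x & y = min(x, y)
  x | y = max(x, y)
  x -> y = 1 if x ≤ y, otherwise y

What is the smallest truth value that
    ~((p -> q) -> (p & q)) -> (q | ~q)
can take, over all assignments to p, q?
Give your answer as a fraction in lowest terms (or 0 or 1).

1/4

Take p = 0, q = 1/4:
p -> q = 0 -> 1/4 = 1
p & q = 0 & 1/4 = 0
(p -> q) -> (p & q) = 1 -> 0 = 0
~((p -> q) -> (p & q)) = ~0 = 1
~q = ~1/4 = 0
q | ~q = 1/4 | 0 = 1/4
~((p -> q) -> (p & q)) -> (q | ~q) = 1 -> 1/4 = 1/4
No assignment yields a value below 1/4, so this is the minimum.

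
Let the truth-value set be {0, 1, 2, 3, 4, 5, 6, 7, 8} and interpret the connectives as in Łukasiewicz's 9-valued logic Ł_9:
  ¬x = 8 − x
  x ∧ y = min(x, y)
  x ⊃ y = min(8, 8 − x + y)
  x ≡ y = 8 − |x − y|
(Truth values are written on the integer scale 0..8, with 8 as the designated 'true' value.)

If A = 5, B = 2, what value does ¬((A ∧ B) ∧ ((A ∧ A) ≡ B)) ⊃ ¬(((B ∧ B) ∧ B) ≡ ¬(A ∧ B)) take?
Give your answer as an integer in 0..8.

A ∧ B = 5 ∧ 2 = 2
A ∧ A = 5 ∧ 5 = 5
(A ∧ A) ≡ B = 5 ≡ 2 = 5
(A ∧ B) ∧ ((A ∧ A) ≡ B) = 2 ∧ 5 = 2
¬((A ∧ B) ∧ ((A ∧ A) ≡ B)) = ¬2 = 6
B ∧ B = 2 ∧ 2 = 2
(B ∧ B) ∧ B = 2 ∧ 2 = 2
A ∧ B = 5 ∧ 2 = 2
¬(A ∧ B) = ¬2 = 6
((B ∧ B) ∧ B) ≡ ¬(A ∧ B) = 2 ≡ 6 = 4
¬(((B ∧ B) ∧ B) ≡ ¬(A ∧ B)) = ¬4 = 4
¬((A ∧ B) ∧ ((A ∧ A) ≡ B)) ⊃ ¬(((B ∧ B) ∧ B) ≡ ¬(A ∧ B)) = 6 ⊃ 4 = 6

6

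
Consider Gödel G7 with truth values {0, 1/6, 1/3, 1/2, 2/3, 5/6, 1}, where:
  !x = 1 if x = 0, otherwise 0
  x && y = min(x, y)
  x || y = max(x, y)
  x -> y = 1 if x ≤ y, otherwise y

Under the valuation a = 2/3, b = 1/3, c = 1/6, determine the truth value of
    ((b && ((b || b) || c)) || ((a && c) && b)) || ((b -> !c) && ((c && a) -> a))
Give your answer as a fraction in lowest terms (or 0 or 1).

1/3

b || b = 1/3 || 1/3 = 1/3
(b || b) || c = 1/3 || 1/6 = 1/3
b && ((b || b) || c) = 1/3 && 1/3 = 1/3
a && c = 2/3 && 1/6 = 1/6
(a && c) && b = 1/6 && 1/3 = 1/6
(b && ((b || b) || c)) || ((a && c) && b) = 1/3 || 1/6 = 1/3
!c = !1/6 = 0
b -> !c = 1/3 -> 0 = 0
c && a = 1/6 && 2/3 = 1/6
(c && a) -> a = 1/6 -> 2/3 = 1
(b -> !c) && ((c && a) -> a) = 0 && 1 = 0
((b && ((b || b) || c)) || ((a && c) && b)) || ((b -> !c) && ((c && a) -> a)) = 1/3 || 0 = 1/3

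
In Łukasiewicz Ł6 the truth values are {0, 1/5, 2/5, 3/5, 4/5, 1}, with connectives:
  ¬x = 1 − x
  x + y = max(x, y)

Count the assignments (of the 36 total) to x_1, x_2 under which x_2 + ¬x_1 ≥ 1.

value 1: 11 assignments (counts)
value 4/5: 9 assignments
value 3/5: 7 assignments
value 2/5: 5 assignments
value 1/5: 3 assignments
value 0: 1 assignment
So 11 of the 36 assignments meet the threshold.

11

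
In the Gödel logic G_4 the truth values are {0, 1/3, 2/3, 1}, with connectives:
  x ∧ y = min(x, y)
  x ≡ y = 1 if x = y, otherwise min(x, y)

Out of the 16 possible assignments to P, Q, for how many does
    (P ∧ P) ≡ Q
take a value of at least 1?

4

P = 0, Q = 0 ↦ 1  ≥
P = 0, Q = 1/3 ↦ 0  <
P = 0, Q = 2/3 ↦ 0  <
P = 0, Q = 1 ↦ 0  <
P = 1/3, Q = 0 ↦ 0  <
P = 1/3, Q = 1/3 ↦ 1  ≥
P = 1/3, Q = 2/3 ↦ 1/3  <
P = 1/3, Q = 1 ↦ 1/3  <
P = 2/3, Q = 0 ↦ 0  <
P = 2/3, Q = 1/3 ↦ 1/3  <
P = 2/3, Q = 2/3 ↦ 1  ≥
P = 2/3, Q = 1 ↦ 2/3  <
P = 1, Q = 0 ↦ 0  <
P = 1, Q = 1/3 ↦ 1/3  <
P = 1, Q = 2/3 ↦ 2/3  <
P = 1, Q = 1 ↦ 1  ≥
So 4 of the 16 assignments meet the threshold.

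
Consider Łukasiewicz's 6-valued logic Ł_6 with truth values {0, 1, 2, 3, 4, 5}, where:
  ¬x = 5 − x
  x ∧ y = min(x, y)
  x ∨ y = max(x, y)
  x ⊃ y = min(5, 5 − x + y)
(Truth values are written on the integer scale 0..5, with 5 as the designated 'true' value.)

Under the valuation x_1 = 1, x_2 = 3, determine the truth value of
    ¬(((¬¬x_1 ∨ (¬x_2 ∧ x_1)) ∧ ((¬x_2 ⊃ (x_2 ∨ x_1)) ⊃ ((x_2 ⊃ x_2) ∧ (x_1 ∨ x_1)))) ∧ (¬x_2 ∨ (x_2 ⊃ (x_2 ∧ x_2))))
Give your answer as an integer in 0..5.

¬x_1 = ¬1 = 4
¬¬x_1 = ¬4 = 1
¬x_2 = ¬3 = 2
¬x_2 ∧ x_1 = 2 ∧ 1 = 1
¬¬x_1 ∨ (¬x_2 ∧ x_1) = 1 ∨ 1 = 1
¬x_2 = ¬3 = 2
x_2 ∨ x_1 = 3 ∨ 1 = 3
¬x_2 ⊃ (x_2 ∨ x_1) = 2 ⊃ 3 = 5
x_2 ⊃ x_2 = 3 ⊃ 3 = 5
x_1 ∨ x_1 = 1 ∨ 1 = 1
(x_2 ⊃ x_2) ∧ (x_1 ∨ x_1) = 5 ∧ 1 = 1
(¬x_2 ⊃ (x_2 ∨ x_1)) ⊃ ((x_2 ⊃ x_2) ∧ (x_1 ∨ x_1)) = 5 ⊃ 1 = 1
(¬¬x_1 ∨ (¬x_2 ∧ x_1)) ∧ ((¬x_2 ⊃ (x_2 ∨ x_1)) ⊃ ((x_2 ⊃ x_2) ∧ (x_1 ∨ x_1))) = 1 ∧ 1 = 1
¬x_2 = ¬3 = 2
x_2 ∧ x_2 = 3 ∧ 3 = 3
x_2 ⊃ (x_2 ∧ x_2) = 3 ⊃ 3 = 5
¬x_2 ∨ (x_2 ⊃ (x_2 ∧ x_2)) = 2 ∨ 5 = 5
((¬¬x_1 ∨ (¬x_2 ∧ x_1)) ∧ ((¬x_2 ⊃ (x_2 ∨ x_1)) ⊃ ((x_2 ⊃ x_2) ∧ (x_1 ∨ x_1)))) ∧ (¬x_2 ∨ (x_2 ⊃ (x_2 ∧ x_2))) = 1 ∧ 5 = 1
¬(((¬¬x_1 ∨ (¬x_2 ∧ x_1)) ∧ ((¬x_2 ⊃ (x_2 ∨ x_1)) ⊃ ((x_2 ⊃ x_2) ∧ (x_1 ∨ x_1)))) ∧ (¬x_2 ∨ (x_2 ⊃ (x_2 ∧ x_2)))) = ¬1 = 4

4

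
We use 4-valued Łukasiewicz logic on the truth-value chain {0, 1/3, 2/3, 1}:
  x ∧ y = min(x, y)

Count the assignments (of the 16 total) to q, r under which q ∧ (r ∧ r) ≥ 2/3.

q = 0, r = 0 ↦ 0  <
q = 0, r = 1/3 ↦ 0  <
q = 0, r = 2/3 ↦ 0  <
q = 0, r = 1 ↦ 0  <
q = 1/3, r = 0 ↦ 0  <
q = 1/3, r = 1/3 ↦ 1/3  <
q = 1/3, r = 2/3 ↦ 1/3  <
q = 1/3, r = 1 ↦ 1/3  <
q = 2/3, r = 0 ↦ 0  <
q = 2/3, r = 1/3 ↦ 1/3  <
q = 2/3, r = 2/3 ↦ 2/3  ≥
q = 2/3, r = 1 ↦ 2/3  ≥
q = 1, r = 0 ↦ 0  <
q = 1, r = 1/3 ↦ 1/3  <
q = 1, r = 2/3 ↦ 2/3  ≥
q = 1, r = 1 ↦ 1  ≥
So 4 of the 16 assignments meet the threshold.

4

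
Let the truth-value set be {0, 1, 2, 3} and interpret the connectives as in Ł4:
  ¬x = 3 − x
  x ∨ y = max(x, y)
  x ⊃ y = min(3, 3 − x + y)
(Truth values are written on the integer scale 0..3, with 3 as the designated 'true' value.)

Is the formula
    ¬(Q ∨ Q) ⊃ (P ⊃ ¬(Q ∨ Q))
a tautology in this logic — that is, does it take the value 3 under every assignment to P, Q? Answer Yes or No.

Yes

P = 0, Q = 0 ↦ 3
P = 0, Q = 1 ↦ 3
P = 0, Q = 2 ↦ 3
P = 0, Q = 3 ↦ 3
P = 1, Q = 0 ↦ 3
P = 1, Q = 1 ↦ 3
P = 1, Q = 2 ↦ 3
P = 1, Q = 3 ↦ 3
P = 2, Q = 0 ↦ 3
P = 2, Q = 1 ↦ 3
P = 2, Q = 2 ↦ 3
P = 2, Q = 3 ↦ 3
P = 3, Q = 0 ↦ 3
P = 3, Q = 1 ↦ 3
P = 3, Q = 2 ↦ 3
P = 3, Q = 3 ↦ 3
Every assignment gives a value ≥ 3.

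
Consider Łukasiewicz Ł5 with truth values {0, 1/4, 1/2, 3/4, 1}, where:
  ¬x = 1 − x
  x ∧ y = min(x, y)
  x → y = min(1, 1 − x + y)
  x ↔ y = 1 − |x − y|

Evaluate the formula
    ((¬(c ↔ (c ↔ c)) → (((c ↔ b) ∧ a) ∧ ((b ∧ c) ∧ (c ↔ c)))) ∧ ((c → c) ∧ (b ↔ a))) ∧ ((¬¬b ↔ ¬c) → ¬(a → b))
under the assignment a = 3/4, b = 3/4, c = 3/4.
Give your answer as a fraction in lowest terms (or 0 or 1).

c ↔ c = 3/4 ↔ 3/4 = 1
c ↔ (c ↔ c) = 3/4 ↔ 1 = 3/4
¬(c ↔ (c ↔ c)) = ¬3/4 = 1/4
c ↔ b = 3/4 ↔ 3/4 = 1
(c ↔ b) ∧ a = 1 ∧ 3/4 = 3/4
b ∧ c = 3/4 ∧ 3/4 = 3/4
c ↔ c = 3/4 ↔ 3/4 = 1
(b ∧ c) ∧ (c ↔ c) = 3/4 ∧ 1 = 3/4
((c ↔ b) ∧ a) ∧ ((b ∧ c) ∧ (c ↔ c)) = 3/4 ∧ 3/4 = 3/4
¬(c ↔ (c ↔ c)) → (((c ↔ b) ∧ a) ∧ ((b ∧ c) ∧ (c ↔ c))) = 1/4 → 3/4 = 1
c → c = 3/4 → 3/4 = 1
b ↔ a = 3/4 ↔ 3/4 = 1
(c → c) ∧ (b ↔ a) = 1 ∧ 1 = 1
(¬(c ↔ (c ↔ c)) → (((c ↔ b) ∧ a) ∧ ((b ∧ c) ∧ (c ↔ c)))) ∧ ((c → c) ∧ (b ↔ a)) = 1 ∧ 1 = 1
¬b = ¬3/4 = 1/4
¬¬b = ¬1/4 = 3/4
¬c = ¬3/4 = 1/4
¬¬b ↔ ¬c = 3/4 ↔ 1/4 = 1/2
a → b = 3/4 → 3/4 = 1
¬(a → b) = ¬1 = 0
(¬¬b ↔ ¬c) → ¬(a → b) = 1/2 → 0 = 1/2
((¬(c ↔ (c ↔ c)) → (((c ↔ b) ∧ a) ∧ ((b ∧ c) ∧ (c ↔ c)))) ∧ ((c → c) ∧ (b ↔ a))) ∧ ((¬¬b ↔ ¬c) → ¬(a → b)) = 1 ∧ 1/2 = 1/2

1/2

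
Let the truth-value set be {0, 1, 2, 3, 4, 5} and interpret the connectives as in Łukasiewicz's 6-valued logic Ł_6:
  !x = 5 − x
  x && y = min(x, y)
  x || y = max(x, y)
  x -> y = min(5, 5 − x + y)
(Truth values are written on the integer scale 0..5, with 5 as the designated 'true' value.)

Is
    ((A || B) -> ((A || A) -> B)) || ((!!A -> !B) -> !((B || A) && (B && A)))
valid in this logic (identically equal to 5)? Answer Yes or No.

Counterexample: take A = 4, B = 1.
A || B = 4 || 1 = 4
A || A = 4 || 4 = 4
(A || A) -> B = 4 -> 1 = 2
(A || B) -> ((A || A) -> B) = 4 -> 2 = 3
!A = !4 = 1
!!A = !1 = 4
!B = !1 = 4
!!A -> !B = 4 -> 4 = 5
B || A = 1 || 4 = 4
B && A = 1 && 4 = 1
(B || A) && (B && A) = 4 && 1 = 1
!((B || A) && (B && A)) = !1 = 4
(!!A -> !B) -> !((B || A) && (B && A)) = 5 -> 4 = 4
((A || B) -> ((A || A) -> B)) || ((!!A -> !B) -> !((B || A) && (B && A))) = 3 || 4 = 4
This gives 4 ≠ 5.

No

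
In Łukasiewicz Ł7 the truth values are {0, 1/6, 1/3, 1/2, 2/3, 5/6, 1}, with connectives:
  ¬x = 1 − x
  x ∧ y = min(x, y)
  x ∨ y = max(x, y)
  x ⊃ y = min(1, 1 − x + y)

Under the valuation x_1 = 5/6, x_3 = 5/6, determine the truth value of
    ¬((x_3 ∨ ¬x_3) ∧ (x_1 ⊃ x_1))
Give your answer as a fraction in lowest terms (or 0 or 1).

¬x_3 = ¬5/6 = 1/6
x_3 ∨ ¬x_3 = 5/6 ∨ 1/6 = 5/6
x_1 ⊃ x_1 = 5/6 ⊃ 5/6 = 1
(x_3 ∨ ¬x_3) ∧ (x_1 ⊃ x_1) = 5/6 ∧ 1 = 5/6
¬((x_3 ∨ ¬x_3) ∧ (x_1 ⊃ x_1)) = ¬5/6 = 1/6

1/6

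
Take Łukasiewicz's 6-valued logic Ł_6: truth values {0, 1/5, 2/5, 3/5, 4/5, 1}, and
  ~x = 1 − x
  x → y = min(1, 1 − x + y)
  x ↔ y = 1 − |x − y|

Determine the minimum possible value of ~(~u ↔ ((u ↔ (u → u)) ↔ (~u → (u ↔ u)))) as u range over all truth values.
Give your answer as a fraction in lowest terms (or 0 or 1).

1/5

Take u = 2/5:
~u = ~2/5 = 3/5
u → u = 2/5 → 2/5 = 1
u ↔ (u → u) = 2/5 ↔ 1 = 2/5
~u = ~2/5 = 3/5
u ↔ u = 2/5 ↔ 2/5 = 1
~u → (u ↔ u) = 3/5 → 1 = 1
(u ↔ (u → u)) ↔ (~u → (u ↔ u)) = 2/5 ↔ 1 = 2/5
~u ↔ ((u ↔ (u → u)) ↔ (~u → (u ↔ u))) = 3/5 ↔ 2/5 = 4/5
~(~u ↔ ((u ↔ (u → u)) ↔ (~u → (u ↔ u)))) = ~4/5 = 1/5
No assignment yields a value below 1/5, so this is the minimum.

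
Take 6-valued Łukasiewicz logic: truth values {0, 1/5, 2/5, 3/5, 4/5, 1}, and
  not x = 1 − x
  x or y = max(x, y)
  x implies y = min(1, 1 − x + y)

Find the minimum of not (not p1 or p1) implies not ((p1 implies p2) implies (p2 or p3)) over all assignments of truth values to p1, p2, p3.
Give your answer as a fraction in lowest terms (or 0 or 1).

3/5

Take p1 = 2/5, p2 = 0, p3 = 3/5:
not p1 = not 2/5 = 3/5
not p1 or p1 = 3/5 or 2/5 = 3/5
not (not p1 or p1) = not 3/5 = 2/5
p1 implies p2 = 2/5 implies 0 = 3/5
p2 or p3 = 0 or 3/5 = 3/5
(p1 implies p2) implies (p2 or p3) = 3/5 implies 3/5 = 1
not ((p1 implies p2) implies (p2 or p3)) = not 1 = 0
not (not p1 or p1) implies not ((p1 implies p2) implies (p2 or p3)) = 2/5 implies 0 = 3/5
No assignment yields a value below 3/5, so this is the minimum.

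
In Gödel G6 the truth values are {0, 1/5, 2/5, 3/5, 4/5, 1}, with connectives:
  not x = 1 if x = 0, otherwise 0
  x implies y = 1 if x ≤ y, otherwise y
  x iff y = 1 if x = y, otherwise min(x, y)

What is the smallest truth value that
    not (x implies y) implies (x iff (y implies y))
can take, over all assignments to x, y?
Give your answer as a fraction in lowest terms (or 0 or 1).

1/5

Take x = 1/5, y = 0:
x implies y = 1/5 implies 0 = 0
not (x implies y) = not 0 = 1
y implies y = 0 implies 0 = 1
x iff (y implies y) = 1/5 iff 1 = 1/5
not (x implies y) implies (x iff (y implies y)) = 1 implies 1/5 = 1/5
No assignment yields a value below 1/5, so this is the minimum.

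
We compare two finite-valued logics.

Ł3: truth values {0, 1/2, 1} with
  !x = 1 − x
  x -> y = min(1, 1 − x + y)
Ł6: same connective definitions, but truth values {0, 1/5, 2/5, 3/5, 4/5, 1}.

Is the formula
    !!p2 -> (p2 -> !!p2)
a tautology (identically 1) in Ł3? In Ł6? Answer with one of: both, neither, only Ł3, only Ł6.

both

In Ł3: every assignment gives 1 — tautology.
In Ł6: every assignment gives 1 — tautology.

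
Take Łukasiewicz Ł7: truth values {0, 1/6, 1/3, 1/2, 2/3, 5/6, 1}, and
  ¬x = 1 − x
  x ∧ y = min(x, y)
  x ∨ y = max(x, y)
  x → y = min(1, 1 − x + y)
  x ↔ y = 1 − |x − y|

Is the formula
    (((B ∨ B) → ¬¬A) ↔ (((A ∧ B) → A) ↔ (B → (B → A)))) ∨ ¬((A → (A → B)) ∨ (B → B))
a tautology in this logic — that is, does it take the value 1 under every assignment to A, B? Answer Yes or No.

Counterexample: take A = 0, B = 1/6.
B ∨ B = 1/6 ∨ 1/6 = 1/6
¬A = ¬0 = 1
¬¬A = ¬1 = 0
(B ∨ B) → ¬¬A = 1/6 → 0 = 5/6
A ∧ B = 0 ∧ 1/6 = 0
(A ∧ B) → A = 0 → 0 = 1
B → A = 1/6 → 0 = 5/6
B → (B → A) = 1/6 → 5/6 = 1
((A ∧ B) → A) ↔ (B → (B → A)) = 1 ↔ 1 = 1
((B ∨ B) → ¬¬A) ↔ (((A ∧ B) → A) ↔ (B → (B → A))) = 5/6 ↔ 1 = 5/6
A → B = 0 → 1/6 = 1
A → (A → B) = 0 → 1 = 1
B → B = 1/6 → 1/6 = 1
(A → (A → B)) ∨ (B → B) = 1 ∨ 1 = 1
¬((A → (A → B)) ∨ (B → B)) = ¬1 = 0
(((B ∨ B) → ¬¬A) ↔ (((A ∧ B) → A) ↔ (B → (B → A)))) ∨ ¬((A → (A → B)) ∨ (B → B)) = 5/6 ∨ 0 = 5/6
This gives 5/6 ≠ 1.

No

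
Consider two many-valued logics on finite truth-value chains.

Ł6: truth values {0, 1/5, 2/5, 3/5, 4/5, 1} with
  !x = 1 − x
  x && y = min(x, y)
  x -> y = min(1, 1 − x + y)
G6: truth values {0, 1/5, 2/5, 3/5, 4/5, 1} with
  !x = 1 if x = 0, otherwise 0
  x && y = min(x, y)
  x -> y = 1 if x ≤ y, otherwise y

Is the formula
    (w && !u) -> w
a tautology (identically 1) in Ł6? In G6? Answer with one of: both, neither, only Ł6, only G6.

In Ł6: every assignment gives 1 — tautology.
In G6: every assignment gives 1 — tautology.

both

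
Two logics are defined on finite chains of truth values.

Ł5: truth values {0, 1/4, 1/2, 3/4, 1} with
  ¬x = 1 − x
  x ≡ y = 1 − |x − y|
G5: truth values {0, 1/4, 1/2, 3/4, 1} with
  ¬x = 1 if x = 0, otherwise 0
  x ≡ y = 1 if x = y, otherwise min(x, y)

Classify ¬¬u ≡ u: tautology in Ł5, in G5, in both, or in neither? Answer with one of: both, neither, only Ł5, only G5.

only Ł5

In Ł5: every assignment gives 1 — tautology.
In G5: at u = 1/4 the value is 1/4 — not a tautology.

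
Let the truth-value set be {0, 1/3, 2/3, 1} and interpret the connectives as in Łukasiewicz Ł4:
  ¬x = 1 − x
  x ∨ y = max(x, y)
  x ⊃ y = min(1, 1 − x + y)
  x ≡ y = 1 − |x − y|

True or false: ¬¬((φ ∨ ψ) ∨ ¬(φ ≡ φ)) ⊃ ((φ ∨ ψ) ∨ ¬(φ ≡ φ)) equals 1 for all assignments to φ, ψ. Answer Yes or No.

φ = 0, ψ = 0 ↦ 1
φ = 0, ψ = 1/3 ↦ 1
φ = 0, ψ = 2/3 ↦ 1
φ = 0, ψ = 1 ↦ 1
φ = 1/3, ψ = 0 ↦ 1
φ = 1/3, ψ = 1/3 ↦ 1
φ = 1/3, ψ = 2/3 ↦ 1
φ = 1/3, ψ = 1 ↦ 1
φ = 2/3, ψ = 0 ↦ 1
φ = 2/3, ψ = 1/3 ↦ 1
φ = 2/3, ψ = 2/3 ↦ 1
φ = 2/3, ψ = 1 ↦ 1
φ = 1, ψ = 0 ↦ 1
φ = 1, ψ = 1/3 ↦ 1
φ = 1, ψ = 2/3 ↦ 1
φ = 1, ψ = 1 ↦ 1
Every assignment gives a value ≥ 1.

Yes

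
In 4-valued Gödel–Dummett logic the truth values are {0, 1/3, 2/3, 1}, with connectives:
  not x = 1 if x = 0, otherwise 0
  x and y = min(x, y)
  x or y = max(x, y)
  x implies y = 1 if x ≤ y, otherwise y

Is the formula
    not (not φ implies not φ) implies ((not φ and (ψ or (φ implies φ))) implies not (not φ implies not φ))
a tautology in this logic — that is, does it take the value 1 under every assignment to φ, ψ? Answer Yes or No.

φ = 0, ψ = 0 ↦ 1
φ = 0, ψ = 1/3 ↦ 1
φ = 0, ψ = 2/3 ↦ 1
φ = 0, ψ = 1 ↦ 1
φ = 1/3, ψ = 0 ↦ 1
φ = 1/3, ψ = 1/3 ↦ 1
φ = 1/3, ψ = 2/3 ↦ 1
φ = 1/3, ψ = 1 ↦ 1
φ = 2/3, ψ = 0 ↦ 1
φ = 2/3, ψ = 1/3 ↦ 1
φ = 2/3, ψ = 2/3 ↦ 1
φ = 2/3, ψ = 1 ↦ 1
φ = 1, ψ = 0 ↦ 1
φ = 1, ψ = 1/3 ↦ 1
φ = 1, ψ = 2/3 ↦ 1
φ = 1, ψ = 1 ↦ 1
Every assignment gives a value ≥ 1.

Yes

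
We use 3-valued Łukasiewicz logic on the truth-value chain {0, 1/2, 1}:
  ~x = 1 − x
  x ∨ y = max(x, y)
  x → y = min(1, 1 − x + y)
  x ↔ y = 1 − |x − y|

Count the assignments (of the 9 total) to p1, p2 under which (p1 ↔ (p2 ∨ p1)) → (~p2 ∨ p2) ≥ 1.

p1 = 0, p2 = 0 ↦ 1  ≥
p1 = 0, p2 = 1/2 ↦ 1  ≥
p1 = 0, p2 = 1 ↦ 1  ≥
p1 = 1/2, p2 = 0 ↦ 1  ≥
p1 = 1/2, p2 = 1/2 ↦ 1/2  <
p1 = 1/2, p2 = 1 ↦ 1  ≥
p1 = 1, p2 = 0 ↦ 1  ≥
p1 = 1, p2 = 1/2 ↦ 1/2  <
p1 = 1, p2 = 1 ↦ 1  ≥
So 7 of the 9 assignments meet the threshold.

7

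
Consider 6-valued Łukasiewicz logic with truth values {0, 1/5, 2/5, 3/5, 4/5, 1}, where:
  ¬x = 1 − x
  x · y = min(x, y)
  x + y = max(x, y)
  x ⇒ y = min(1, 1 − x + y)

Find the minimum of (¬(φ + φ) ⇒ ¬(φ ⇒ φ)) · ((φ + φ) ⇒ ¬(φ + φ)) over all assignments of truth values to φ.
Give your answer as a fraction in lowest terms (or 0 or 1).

0

Take φ = 0:
φ + φ = 0 + 0 = 0
¬(φ + φ) = ¬0 = 1
φ ⇒ φ = 0 ⇒ 0 = 1
¬(φ ⇒ φ) = ¬1 = 0
¬(φ + φ) ⇒ ¬(φ ⇒ φ) = 1 ⇒ 0 = 0
φ + φ = 0 + 0 = 0
φ + φ = 0 + 0 = 0
¬(φ + φ) = ¬0 = 1
(φ + φ) ⇒ ¬(φ + φ) = 0 ⇒ 1 = 1
(¬(φ + φ) ⇒ ¬(φ ⇒ φ)) · ((φ + φ) ⇒ ¬(φ + φ)) = 0 · 1 = 0
No assignment yields a value below 0, so this is the minimum.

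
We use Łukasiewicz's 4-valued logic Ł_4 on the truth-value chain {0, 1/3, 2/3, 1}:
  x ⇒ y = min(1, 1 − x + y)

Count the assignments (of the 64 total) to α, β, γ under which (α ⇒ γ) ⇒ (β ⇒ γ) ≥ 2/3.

value 1: 50 assignments (counts)
value 2/3: 9 assignments (counts)
value 1/3: 4 assignments
value 0: 1 assignment
So 59 of the 64 assignments meet the threshold.

59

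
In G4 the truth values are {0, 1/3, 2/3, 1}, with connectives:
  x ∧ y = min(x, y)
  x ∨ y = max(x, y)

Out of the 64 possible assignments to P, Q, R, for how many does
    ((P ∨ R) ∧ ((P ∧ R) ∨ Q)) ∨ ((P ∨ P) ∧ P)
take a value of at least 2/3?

value 1: 19 assignments (counts)
value 2/3: 21 assignments (counts)
value 1/3: 17 assignments
value 0: 7 assignments
So 40 of the 64 assignments meet the threshold.

40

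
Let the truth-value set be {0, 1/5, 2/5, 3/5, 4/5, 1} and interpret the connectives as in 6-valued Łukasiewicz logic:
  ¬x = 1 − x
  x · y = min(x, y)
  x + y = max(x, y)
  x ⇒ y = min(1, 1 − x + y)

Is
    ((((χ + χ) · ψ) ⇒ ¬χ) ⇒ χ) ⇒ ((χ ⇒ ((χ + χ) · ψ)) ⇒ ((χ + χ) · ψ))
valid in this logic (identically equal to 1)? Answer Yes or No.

Counterexample: take ψ = 2/5, χ = 4/5.
χ + χ = 4/5 + 4/5 = 4/5
(χ + χ) · ψ = 4/5 · 2/5 = 2/5
¬χ = ¬4/5 = 1/5
((χ + χ) · ψ) ⇒ ¬χ = 2/5 ⇒ 1/5 = 4/5
(((χ + χ) · ψ) ⇒ ¬χ) ⇒ χ = 4/5 ⇒ 4/5 = 1
χ + χ = 4/5 + 4/5 = 4/5
(χ + χ) · ψ = 4/5 · 2/5 = 2/5
χ ⇒ ((χ + χ) · ψ) = 4/5 ⇒ 2/5 = 3/5
χ + χ = 4/5 + 4/5 = 4/5
(χ + χ) · ψ = 4/5 · 2/5 = 2/5
(χ ⇒ ((χ + χ) · ψ)) ⇒ ((χ + χ) · ψ) = 3/5 ⇒ 2/5 = 4/5
((((χ + χ) · ψ) ⇒ ¬χ) ⇒ χ) ⇒ ((χ ⇒ ((χ + χ) · ψ)) ⇒ ((χ + χ) · ψ)) = 1 ⇒ 4/5 = 4/5
This gives 4/5 ≠ 1.

No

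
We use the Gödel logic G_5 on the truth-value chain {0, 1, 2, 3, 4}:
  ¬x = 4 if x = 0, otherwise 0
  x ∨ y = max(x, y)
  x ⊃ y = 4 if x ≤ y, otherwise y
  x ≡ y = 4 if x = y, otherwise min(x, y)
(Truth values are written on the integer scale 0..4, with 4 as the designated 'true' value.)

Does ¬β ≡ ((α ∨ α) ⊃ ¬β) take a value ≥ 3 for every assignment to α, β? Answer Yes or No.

Counterexample: take α = 0, β = 1.
¬β = ¬1 = 0
α ∨ α = 0 ∨ 0 = 0
(α ∨ α) ⊃ ¬β = 0 ⊃ 0 = 4
¬β ≡ ((α ∨ α) ⊃ ¬β) = 0 ≡ 4 = 0
This gives 0, which is below 3.

No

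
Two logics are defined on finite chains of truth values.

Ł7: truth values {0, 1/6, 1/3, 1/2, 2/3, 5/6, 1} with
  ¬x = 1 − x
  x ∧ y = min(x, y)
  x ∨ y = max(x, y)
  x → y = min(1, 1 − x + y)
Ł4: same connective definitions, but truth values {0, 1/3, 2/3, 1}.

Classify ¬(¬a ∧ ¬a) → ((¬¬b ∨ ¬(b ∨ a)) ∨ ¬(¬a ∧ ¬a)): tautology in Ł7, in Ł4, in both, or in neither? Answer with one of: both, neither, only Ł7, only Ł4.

both

In Ł7: every assignment gives 1 — tautology.
In Ł4: every assignment gives 1 — tautology.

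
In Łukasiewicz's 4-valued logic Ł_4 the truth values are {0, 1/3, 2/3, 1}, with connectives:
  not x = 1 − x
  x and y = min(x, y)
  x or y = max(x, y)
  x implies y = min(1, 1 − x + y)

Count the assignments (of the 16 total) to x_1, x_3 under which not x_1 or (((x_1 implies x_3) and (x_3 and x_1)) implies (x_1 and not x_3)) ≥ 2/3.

14

x_1 = 0, x_3 = 0 ↦ 1  ≥
x_1 = 0, x_3 = 1/3 ↦ 1  ≥
x_1 = 0, x_3 = 2/3 ↦ 1  ≥
x_1 = 0, x_3 = 1 ↦ 1  ≥
x_1 = 1/3, x_3 = 0 ↦ 1  ≥
x_1 = 1/3, x_3 = 1/3 ↦ 1  ≥
x_1 = 1/3, x_3 = 2/3 ↦ 1  ≥
x_1 = 1/3, x_3 = 1 ↦ 2/3  ≥
x_1 = 2/3, x_3 = 0 ↦ 1  ≥
x_1 = 2/3, x_3 = 1/3 ↦ 1  ≥
x_1 = 2/3, x_3 = 2/3 ↦ 2/3  ≥
x_1 = 2/3, x_3 = 1 ↦ 1/3  <
x_1 = 1, x_3 = 0 ↦ 1  ≥
x_1 = 1, x_3 = 1/3 ↦ 1  ≥
x_1 = 1, x_3 = 2/3 ↦ 2/3  ≥
x_1 = 1, x_3 = 1 ↦ 0  <
So 14 of the 16 assignments meet the threshold.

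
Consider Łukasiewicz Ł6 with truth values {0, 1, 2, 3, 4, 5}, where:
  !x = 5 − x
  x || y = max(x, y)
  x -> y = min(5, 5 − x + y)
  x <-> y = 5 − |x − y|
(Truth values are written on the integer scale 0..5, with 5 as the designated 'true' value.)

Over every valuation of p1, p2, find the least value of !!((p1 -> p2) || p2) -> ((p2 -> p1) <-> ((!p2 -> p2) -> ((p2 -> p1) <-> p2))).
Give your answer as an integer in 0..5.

3

Take p1 = 0, p2 = 2:
p1 -> p2 = 0 -> 2 = 5
(p1 -> p2) || p2 = 5 || 2 = 5
!((p1 -> p2) || p2) = !5 = 0
!!((p1 -> p2) || p2) = !0 = 5
p2 -> p1 = 2 -> 0 = 3
!p2 = !2 = 3
!p2 -> p2 = 3 -> 2 = 4
p2 -> p1 = 2 -> 0 = 3
(p2 -> p1) <-> p2 = 3 <-> 2 = 4
(!p2 -> p2) -> ((p2 -> p1) <-> p2) = 4 -> 4 = 5
(p2 -> p1) <-> ((!p2 -> p2) -> ((p2 -> p1) <-> p2)) = 3 <-> 5 = 3
!!((p1 -> p2) || p2) -> ((p2 -> p1) <-> ((!p2 -> p2) -> ((p2 -> p1) <-> p2))) = 5 -> 3 = 3
No assignment yields a value below 3, so this is the minimum.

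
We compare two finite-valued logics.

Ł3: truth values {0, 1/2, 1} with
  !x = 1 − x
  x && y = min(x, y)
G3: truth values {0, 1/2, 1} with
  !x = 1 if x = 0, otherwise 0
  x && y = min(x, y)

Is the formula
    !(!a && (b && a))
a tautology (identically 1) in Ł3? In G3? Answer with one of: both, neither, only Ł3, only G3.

In Ł3: at a = 1/2, b = 1/2 the value is 1/2 — not a tautology.
In G3: every assignment gives 1 — tautology.

only G3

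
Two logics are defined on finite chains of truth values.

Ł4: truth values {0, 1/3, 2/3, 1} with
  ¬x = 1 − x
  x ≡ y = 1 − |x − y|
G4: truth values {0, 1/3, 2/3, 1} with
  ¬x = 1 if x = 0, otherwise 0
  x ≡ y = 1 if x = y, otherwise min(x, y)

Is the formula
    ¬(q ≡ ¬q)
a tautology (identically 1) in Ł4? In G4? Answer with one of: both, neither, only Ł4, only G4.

In Ł4: at q = 1/3 the value is 1/3 — not a tautology.
In G4: every assignment gives 1 — tautology.

only G4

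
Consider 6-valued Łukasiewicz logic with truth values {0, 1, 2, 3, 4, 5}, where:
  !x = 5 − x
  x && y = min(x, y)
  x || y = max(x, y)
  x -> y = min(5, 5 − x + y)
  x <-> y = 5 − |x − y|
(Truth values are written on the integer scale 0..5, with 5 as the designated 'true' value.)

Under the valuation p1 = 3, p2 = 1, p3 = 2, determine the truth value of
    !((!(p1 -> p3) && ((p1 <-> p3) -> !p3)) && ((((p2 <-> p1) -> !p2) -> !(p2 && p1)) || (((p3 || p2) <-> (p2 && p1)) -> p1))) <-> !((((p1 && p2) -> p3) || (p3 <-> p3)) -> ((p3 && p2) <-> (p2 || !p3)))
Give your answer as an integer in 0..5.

p1 -> p3 = 3 -> 2 = 4
!(p1 -> p3) = !4 = 1
p1 <-> p3 = 3 <-> 2 = 4
!p3 = !2 = 3
(p1 <-> p3) -> !p3 = 4 -> 3 = 4
!(p1 -> p3) && ((p1 <-> p3) -> !p3) = 1 && 4 = 1
p2 <-> p1 = 1 <-> 3 = 3
!p2 = !1 = 4
(p2 <-> p1) -> !p2 = 3 -> 4 = 5
p2 && p1 = 1 && 3 = 1
!(p2 && p1) = !1 = 4
((p2 <-> p1) -> !p2) -> !(p2 && p1) = 5 -> 4 = 4
p3 || p2 = 2 || 1 = 2
p2 && p1 = 1 && 3 = 1
(p3 || p2) <-> (p2 && p1) = 2 <-> 1 = 4
((p3 || p2) <-> (p2 && p1)) -> p1 = 4 -> 3 = 4
(((p2 <-> p1) -> !p2) -> !(p2 && p1)) || (((p3 || p2) <-> (p2 && p1)) -> p1) = 4 || 4 = 4
(!(p1 -> p3) && ((p1 <-> p3) -> !p3)) && ((((p2 <-> p1) -> !p2) -> !(p2 && p1)) || (((p3 || p2) <-> (p2 && p1)) -> p1)) = 1 && 4 = 1
!((!(p1 -> p3) && ((p1 <-> p3) -> !p3)) && ((((p2 <-> p1) -> !p2) -> !(p2 && p1)) || (((p3 || p2) <-> (p2 && p1)) -> p1))) = !1 = 4
p1 && p2 = 3 && 1 = 1
(p1 && p2) -> p3 = 1 -> 2 = 5
p3 <-> p3 = 2 <-> 2 = 5
((p1 && p2) -> p3) || (p3 <-> p3) = 5 || 5 = 5
p3 && p2 = 2 && 1 = 1
!p3 = !2 = 3
p2 || !p3 = 1 || 3 = 3
(p3 && p2) <-> (p2 || !p3) = 1 <-> 3 = 3
(((p1 && p2) -> p3) || (p3 <-> p3)) -> ((p3 && p2) <-> (p2 || !p3)) = 5 -> 3 = 3
!((((p1 && p2) -> p3) || (p3 <-> p3)) -> ((p3 && p2) <-> (p2 || !p3))) = !3 = 2
!((!(p1 -> p3) && ((p1 <-> p3) -> !p3)) && ((((p2 <-> p1) -> !p2) -> !(p2 && p1)) || (((p3 || p2) <-> (p2 && p1)) -> p1))) <-> !((((p1 && p2) -> p3) || (p3 <-> p3)) -> ((p3 && p2) <-> (p2 || !p3))) = 4 <-> 2 = 3

3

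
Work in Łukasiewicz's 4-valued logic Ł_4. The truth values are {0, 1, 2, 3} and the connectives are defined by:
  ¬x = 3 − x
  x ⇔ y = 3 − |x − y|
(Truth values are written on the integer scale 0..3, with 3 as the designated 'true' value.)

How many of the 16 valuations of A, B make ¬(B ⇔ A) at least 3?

A = 0, B = 0 ↦ 0  <
A = 0, B = 1 ↦ 1  <
A = 0, B = 2 ↦ 2  <
A = 0, B = 3 ↦ 3  ≥
A = 1, B = 0 ↦ 1  <
A = 1, B = 1 ↦ 0  <
A = 1, B = 2 ↦ 1  <
A = 1, B = 3 ↦ 2  <
A = 2, B = 0 ↦ 2  <
A = 2, B = 1 ↦ 1  <
A = 2, B = 2 ↦ 0  <
A = 2, B = 3 ↦ 1  <
A = 3, B = 0 ↦ 3  ≥
A = 3, B = 1 ↦ 2  <
A = 3, B = 2 ↦ 1  <
A = 3, B = 3 ↦ 0  <
So 2 of the 16 assignments meet the threshold.

2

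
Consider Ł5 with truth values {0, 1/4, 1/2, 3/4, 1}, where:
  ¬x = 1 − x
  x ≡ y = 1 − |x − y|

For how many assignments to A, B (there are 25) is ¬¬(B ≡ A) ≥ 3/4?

13

value 1: 5 assignments (counts)
value 3/4: 8 assignments (counts)
value 1/2: 6 assignments
value 1/4: 4 assignments
value 0: 2 assignments
So 13 of the 25 assignments meet the threshold.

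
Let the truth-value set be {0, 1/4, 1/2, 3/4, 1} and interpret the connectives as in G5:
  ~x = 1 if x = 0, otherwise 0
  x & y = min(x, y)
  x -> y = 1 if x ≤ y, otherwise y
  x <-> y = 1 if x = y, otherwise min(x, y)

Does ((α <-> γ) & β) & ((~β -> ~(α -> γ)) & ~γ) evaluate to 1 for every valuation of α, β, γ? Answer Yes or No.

No

Counterexample: take α = 0, β = 0, γ = 0.
α <-> γ = 0 <-> 0 = 1
(α <-> γ) & β = 1 & 0 = 0
~β = ~0 = 1
α -> γ = 0 -> 0 = 1
~(α -> γ) = ~1 = 0
~β -> ~(α -> γ) = 1 -> 0 = 0
~γ = ~0 = 1
(~β -> ~(α -> γ)) & ~γ = 0 & 1 = 0
((α <-> γ) & β) & ((~β -> ~(α -> γ)) & ~γ) = 0 & 0 = 0
This gives 0 ≠ 1.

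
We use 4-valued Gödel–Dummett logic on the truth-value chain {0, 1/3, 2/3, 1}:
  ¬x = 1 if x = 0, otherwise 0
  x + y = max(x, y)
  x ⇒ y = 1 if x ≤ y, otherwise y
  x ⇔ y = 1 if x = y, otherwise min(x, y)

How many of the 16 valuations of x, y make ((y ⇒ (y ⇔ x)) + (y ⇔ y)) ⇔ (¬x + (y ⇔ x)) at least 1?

7

x = 0, y = 0 ↦ 1  ≥
x = 0, y = 1/3 ↦ 1  ≥
x = 0, y = 2/3 ↦ 1  ≥
x = 0, y = 1 ↦ 1  ≥
x = 1/3, y = 0 ↦ 0  <
x = 1/3, y = 1/3 ↦ 1  ≥
x = 1/3, y = 2/3 ↦ 1/3  <
x = 1/3, y = 1 ↦ 1/3  <
x = 2/3, y = 0 ↦ 0  <
x = 2/3, y = 1/3 ↦ 1/3  <
x = 2/3, y = 2/3 ↦ 1  ≥
x = 2/3, y = 1 ↦ 2/3  <
x = 1, y = 0 ↦ 0  <
x = 1, y = 1/3 ↦ 1/3  <
x = 1, y = 2/3 ↦ 2/3  <
x = 1, y = 1 ↦ 1  ≥
So 7 of the 16 assignments meet the threshold.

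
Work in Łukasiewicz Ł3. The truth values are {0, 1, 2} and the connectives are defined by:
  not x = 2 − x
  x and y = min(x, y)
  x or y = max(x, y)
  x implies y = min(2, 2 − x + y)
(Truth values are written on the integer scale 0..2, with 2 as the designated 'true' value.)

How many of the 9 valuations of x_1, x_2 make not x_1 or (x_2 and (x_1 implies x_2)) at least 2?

x_1 = 0, x_2 = 0 ↦ 2  ≥
x_1 = 0, x_2 = 1 ↦ 2  ≥
x_1 = 0, x_2 = 2 ↦ 2  ≥
x_1 = 1, x_2 = 0 ↦ 1  <
x_1 = 1, x_2 = 1 ↦ 1  <
x_1 = 1, x_2 = 2 ↦ 2  ≥
x_1 = 2, x_2 = 0 ↦ 0  <
x_1 = 2, x_2 = 1 ↦ 1  <
x_1 = 2, x_2 = 2 ↦ 2  ≥
So 5 of the 9 assignments meet the threshold.

5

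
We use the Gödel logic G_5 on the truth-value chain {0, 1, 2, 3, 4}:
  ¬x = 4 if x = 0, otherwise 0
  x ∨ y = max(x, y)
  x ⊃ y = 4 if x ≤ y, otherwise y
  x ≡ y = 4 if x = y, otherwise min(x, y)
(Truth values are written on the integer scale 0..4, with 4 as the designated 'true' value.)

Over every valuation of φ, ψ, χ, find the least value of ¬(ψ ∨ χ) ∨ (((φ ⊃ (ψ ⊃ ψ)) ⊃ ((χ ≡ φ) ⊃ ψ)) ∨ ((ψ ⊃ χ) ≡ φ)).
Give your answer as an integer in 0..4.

1

Take φ = 1, ψ = 0, χ = 1:
ψ ∨ χ = 0 ∨ 1 = 1
¬(ψ ∨ χ) = ¬1 = 0
ψ ⊃ ψ = 0 ⊃ 0 = 4
φ ⊃ (ψ ⊃ ψ) = 1 ⊃ 4 = 4
χ ≡ φ = 1 ≡ 1 = 4
(χ ≡ φ) ⊃ ψ = 4 ⊃ 0 = 0
(φ ⊃ (ψ ⊃ ψ)) ⊃ ((χ ≡ φ) ⊃ ψ) = 4 ⊃ 0 = 0
ψ ⊃ χ = 0 ⊃ 1 = 4
(ψ ⊃ χ) ≡ φ = 4 ≡ 1 = 1
((φ ⊃ (ψ ⊃ ψ)) ⊃ ((χ ≡ φ) ⊃ ψ)) ∨ ((ψ ⊃ χ) ≡ φ) = 0 ∨ 1 = 1
¬(ψ ∨ χ) ∨ (((φ ⊃ (ψ ⊃ ψ)) ⊃ ((χ ≡ φ) ⊃ ψ)) ∨ ((ψ ⊃ χ) ≡ φ)) = 0 ∨ 1 = 1
No assignment yields a value below 1, so this is the minimum.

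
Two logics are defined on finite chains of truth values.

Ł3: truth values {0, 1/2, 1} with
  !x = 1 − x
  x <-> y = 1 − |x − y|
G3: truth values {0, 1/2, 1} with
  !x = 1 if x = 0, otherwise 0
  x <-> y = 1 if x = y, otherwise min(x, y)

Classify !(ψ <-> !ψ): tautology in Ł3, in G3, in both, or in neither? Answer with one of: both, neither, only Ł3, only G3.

In Ł3: at ψ = 1/2 the value is 0 — not a tautology.
In G3: every assignment gives 1 — tautology.

only G3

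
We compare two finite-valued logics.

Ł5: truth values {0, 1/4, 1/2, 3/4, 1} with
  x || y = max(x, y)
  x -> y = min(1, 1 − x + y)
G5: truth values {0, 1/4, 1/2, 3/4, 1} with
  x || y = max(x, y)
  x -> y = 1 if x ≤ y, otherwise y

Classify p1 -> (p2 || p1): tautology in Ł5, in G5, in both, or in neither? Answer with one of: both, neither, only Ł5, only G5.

In Ł5: every assignment gives 1 — tautology.
In G5: every assignment gives 1 — tautology.

both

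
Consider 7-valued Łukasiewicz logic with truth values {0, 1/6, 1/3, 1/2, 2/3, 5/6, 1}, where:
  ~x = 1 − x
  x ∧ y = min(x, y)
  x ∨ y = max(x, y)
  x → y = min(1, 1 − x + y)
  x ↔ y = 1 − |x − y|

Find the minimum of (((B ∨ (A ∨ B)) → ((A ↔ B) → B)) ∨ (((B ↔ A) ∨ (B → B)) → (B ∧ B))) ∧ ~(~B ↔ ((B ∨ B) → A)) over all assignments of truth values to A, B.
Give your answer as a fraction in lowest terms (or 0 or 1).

Take A = 0, B = 0:
A ∨ B = 0 ∨ 0 = 0
B ∨ (A ∨ B) = 0 ∨ 0 = 0
A ↔ B = 0 ↔ 0 = 1
(A ↔ B) → B = 1 → 0 = 0
(B ∨ (A ∨ B)) → ((A ↔ B) → B) = 0 → 0 = 1
B ↔ A = 0 ↔ 0 = 1
B → B = 0 → 0 = 1
(B ↔ A) ∨ (B → B) = 1 ∨ 1 = 1
B ∧ B = 0 ∧ 0 = 0
((B ↔ A) ∨ (B → B)) → (B ∧ B) = 1 → 0 = 0
((B ∨ (A ∨ B)) → ((A ↔ B) → B)) ∨ (((B ↔ A) ∨ (B → B)) → (B ∧ B)) = 1 ∨ 0 = 1
~B = ~0 = 1
B ∨ B = 0 ∨ 0 = 0
(B ∨ B) → A = 0 → 0 = 1
~B ↔ ((B ∨ B) → A) = 1 ↔ 1 = 1
~(~B ↔ ((B ∨ B) → A)) = ~1 = 0
(((B ∨ (A ∨ B)) → ((A ↔ B) → B)) ∨ (((B ↔ A) ∨ (B → B)) → (B ∧ B))) ∧ ~(~B ↔ ((B ∨ B) → A)) = 1 ∧ 0 = 0
No assignment yields a value below 0, so this is the minimum.

0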